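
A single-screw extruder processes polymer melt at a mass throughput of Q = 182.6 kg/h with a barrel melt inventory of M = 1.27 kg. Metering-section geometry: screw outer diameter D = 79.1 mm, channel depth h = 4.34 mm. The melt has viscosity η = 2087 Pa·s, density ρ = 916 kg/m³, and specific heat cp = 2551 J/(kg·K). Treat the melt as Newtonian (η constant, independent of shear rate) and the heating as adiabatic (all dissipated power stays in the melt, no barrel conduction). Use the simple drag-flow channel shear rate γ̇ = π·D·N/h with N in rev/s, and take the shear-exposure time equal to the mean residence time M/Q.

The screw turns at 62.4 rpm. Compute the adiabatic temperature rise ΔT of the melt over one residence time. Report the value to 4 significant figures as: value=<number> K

value=79.30 K

Throughput in SI: Q_s = 182.6 kg/h ÷ 3600 s/h = 0.0507222 kg/s
t_res = M / Q_s = 1.27 ÷ 0.0507222 = 25.0383 s
Convert to SI: D = 0.0791 m, h = 0.00434 m, N = 62.4/60 = 1.04 rev/s
Shear rate: γ̇ = πDN/h = π·0.0791·1.04/0.00434 = 59.5484 s⁻¹
ΔT = η·γ̇²·t_res / (ρ·cp) = 2087 · (59.5484)² · 25.0383 / (916 · 2551) = 79.2979 K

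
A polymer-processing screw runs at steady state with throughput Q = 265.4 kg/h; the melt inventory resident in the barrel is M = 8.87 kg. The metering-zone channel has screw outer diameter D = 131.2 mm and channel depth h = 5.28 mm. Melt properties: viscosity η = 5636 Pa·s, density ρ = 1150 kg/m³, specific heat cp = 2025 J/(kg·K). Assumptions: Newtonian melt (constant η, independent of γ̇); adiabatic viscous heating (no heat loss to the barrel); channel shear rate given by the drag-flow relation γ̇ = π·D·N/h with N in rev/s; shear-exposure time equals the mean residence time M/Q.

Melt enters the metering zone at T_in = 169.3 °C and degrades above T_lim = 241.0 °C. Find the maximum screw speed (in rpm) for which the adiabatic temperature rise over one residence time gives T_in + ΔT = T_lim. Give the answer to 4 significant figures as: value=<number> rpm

value=12.06 rpm

Q_s = Q / 3600 = 265.4 / 3600 = 0.0737222 kg/s
t_res = M / Q_s = 8.87 ÷ 0.0737222 = 120.317 s
D = 131.2 mm = 0.1312 m;  h = 5.28 mm = 0.00528 m
ΔT_a = T_lim − T_in = 241.0 °C − 169.3 °C = 71.7 K
γ̇_max² = ΔT_a·ρ·cp/(η·t_res) = 71.7·1150·2025/(5636·120.317) = 246.233 s⁻²
Take the square root: γ̇_max = √(246.233) = 15.6918 s⁻¹
Solve γ̇ = πDN/h for N: N_max = γ̇_max·h/(π·D) = 15.6918 × 0.00528 / (π × 0.1312) = 0.201013 rev/s = 12.0608 rpm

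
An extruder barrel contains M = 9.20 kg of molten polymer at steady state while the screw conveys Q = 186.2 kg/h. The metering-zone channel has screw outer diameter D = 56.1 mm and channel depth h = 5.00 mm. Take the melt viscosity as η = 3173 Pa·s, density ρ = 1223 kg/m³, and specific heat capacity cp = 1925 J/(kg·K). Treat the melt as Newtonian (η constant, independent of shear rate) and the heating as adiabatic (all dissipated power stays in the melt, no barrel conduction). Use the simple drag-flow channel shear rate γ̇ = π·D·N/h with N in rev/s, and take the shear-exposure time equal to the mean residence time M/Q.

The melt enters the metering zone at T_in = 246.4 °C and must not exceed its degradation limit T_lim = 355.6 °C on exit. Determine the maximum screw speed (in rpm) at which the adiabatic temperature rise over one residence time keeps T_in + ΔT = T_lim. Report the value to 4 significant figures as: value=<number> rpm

value=36.33 rpm

Convert throughput: Q = 186.2 kg/h = 186.2/3600 = 0.0517222 kg/s
t_res = M / Q_s = 9.20 ÷ 0.0517222 = 177.873 s
Geometry in SI: D = 56.1 mm → 0.0561 m, h = 5.00 mm → 0.005 m
ΔT_a = T_lim − T_in = 355.6 − 246.4 = 109.2 K
γ̇_max² = ΔT_a·ρ·cp / (η·t_res) = [109.2 × 1223 × 1925] / [3173 × 177.873] = 455.511 s⁻²
Take the square root: γ̇_max = √(455.511) = 21.3427 s⁻¹
N_max = γ̇_max·h / (π·D) = 21.3427 · 0.005 / (π · 0.0561) = 0.60549 rev/s = 36.3294 rpm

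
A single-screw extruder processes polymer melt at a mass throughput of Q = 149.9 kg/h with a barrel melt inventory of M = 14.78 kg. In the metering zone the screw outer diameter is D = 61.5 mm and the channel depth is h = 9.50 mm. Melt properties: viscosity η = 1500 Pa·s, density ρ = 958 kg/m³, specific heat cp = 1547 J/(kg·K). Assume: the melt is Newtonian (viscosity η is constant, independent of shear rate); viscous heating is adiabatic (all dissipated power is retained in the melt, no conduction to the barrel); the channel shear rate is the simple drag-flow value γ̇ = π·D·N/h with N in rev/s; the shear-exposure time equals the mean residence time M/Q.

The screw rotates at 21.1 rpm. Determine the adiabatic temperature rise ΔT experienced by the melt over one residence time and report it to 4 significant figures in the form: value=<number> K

Q_s = Q / 3600 = 149.9 / 3600 = 0.0416389 kg/s
t_res = M / Q_s = 14.78 ÷ 0.0416389 = 354.957 s
D = 61.5 mm = 0.0615 m;  h = 9.50 mm = 0.0095 m;  N = 21.1 rpm / 60 = 0.351667 rev/s
γ̇ = π·D·N / h = π · 0.0615 · 0.351667 / 0.0095 = 7.15208 s⁻¹
ΔT = η·γ̇²·t_res / (ρ·cp) = 1500 · (7.15208)² · 354.957 / (958 · 1547) = 18.3771 K

value=18.38 K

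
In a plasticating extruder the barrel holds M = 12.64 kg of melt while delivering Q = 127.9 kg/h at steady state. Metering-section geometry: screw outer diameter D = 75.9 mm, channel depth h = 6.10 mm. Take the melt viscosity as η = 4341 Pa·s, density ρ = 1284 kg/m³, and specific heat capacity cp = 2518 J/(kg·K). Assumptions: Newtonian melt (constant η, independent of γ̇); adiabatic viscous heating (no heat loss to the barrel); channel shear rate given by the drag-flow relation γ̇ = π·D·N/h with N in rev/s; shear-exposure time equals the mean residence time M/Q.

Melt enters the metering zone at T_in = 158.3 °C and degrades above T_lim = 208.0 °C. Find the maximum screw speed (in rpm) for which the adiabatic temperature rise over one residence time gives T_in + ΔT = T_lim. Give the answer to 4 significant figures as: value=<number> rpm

value=15.66 rpm

Throughput in SI: Q_s = 127.9 kg/h ÷ 3600 s/h = 0.0355278 kg/s
t_res = M / Q_s = 12.64 / 0.0355278 = 355.778 s
Convert to metres: D = 0.0759 m, h = 0.0061 m
ΔT_a = T_lim − T_in = 208.0 °C − 158.3 °C = 49.7 K
Invert ΔT = ηγ̇²t_res/(ρcp) for γ̇: γ̇_max² = ΔT_a ρ cp / (η t_res) = 49.7·1284·2518 / (4341·355.778) = 104.042 s⁻²
Take the square root: γ̇_max = √(104.042) = 10.2001 s⁻¹
N_max = γ̇_max·h / (π·D) = 10.2001 · 0.0061 / (π · 0.0759) = 0.260941 rev/s = 15.6565 rpm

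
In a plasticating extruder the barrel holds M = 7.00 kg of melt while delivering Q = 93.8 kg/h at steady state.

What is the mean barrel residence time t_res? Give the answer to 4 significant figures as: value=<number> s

value=268.7 s

Q_s = Q / 3600 = 93.8 / 3600 = 0.0260556 kg/s
t_res = M / Q_s = 7.00 ÷ 0.0260556 = 268.657 s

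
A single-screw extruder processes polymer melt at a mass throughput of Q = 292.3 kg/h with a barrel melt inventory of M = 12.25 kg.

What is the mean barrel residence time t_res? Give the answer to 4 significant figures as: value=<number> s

Convert throughput: Q = 292.3 kg/h = 292.3/3600 = 0.0811944 kg/s
Mean residence time: t_res = M/Q_s = 12.25 kg / 0.0811944 kg/s = 150.872 s

value=150.9 s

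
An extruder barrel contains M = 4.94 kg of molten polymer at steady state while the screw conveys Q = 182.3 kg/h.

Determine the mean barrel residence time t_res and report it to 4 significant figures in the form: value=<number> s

value=97.55 s

Q_s = Q / 3600 = 182.3 / 3600 = 0.0506389 kg/s
t_res = M / Q_s = 4.94 ÷ 0.0506389 = 97.5535 s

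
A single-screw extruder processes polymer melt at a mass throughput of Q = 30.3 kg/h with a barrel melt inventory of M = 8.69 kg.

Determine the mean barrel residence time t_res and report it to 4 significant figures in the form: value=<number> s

Throughput in SI: Q_s = 30.3 kg/h ÷ 3600 s/h = 0.00841667 kg/s
t_res = M / Q_s = 8.69 / 0.00841667 = 1032.48 s

value=1032. s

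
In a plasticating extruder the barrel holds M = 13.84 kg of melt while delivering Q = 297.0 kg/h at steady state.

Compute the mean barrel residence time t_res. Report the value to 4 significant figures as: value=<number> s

value=167.8 s

Q_s = Q / 3600 = 297.0 / 3600 = 0.0825 kg/s
Mean residence time: t_res = M/Q_s = 13.84 kg / 0.0825 kg/s = 167.758 s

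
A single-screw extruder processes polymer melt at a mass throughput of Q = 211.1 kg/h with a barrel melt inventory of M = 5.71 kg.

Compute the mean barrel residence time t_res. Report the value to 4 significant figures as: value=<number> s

Q_s = Q / 3600 = 211.1 / 3600 = 0.0586389 kg/s
t_res = M / Q_s = 5.71 ÷ 0.0586389 = 97.3757 s

value=97.38 s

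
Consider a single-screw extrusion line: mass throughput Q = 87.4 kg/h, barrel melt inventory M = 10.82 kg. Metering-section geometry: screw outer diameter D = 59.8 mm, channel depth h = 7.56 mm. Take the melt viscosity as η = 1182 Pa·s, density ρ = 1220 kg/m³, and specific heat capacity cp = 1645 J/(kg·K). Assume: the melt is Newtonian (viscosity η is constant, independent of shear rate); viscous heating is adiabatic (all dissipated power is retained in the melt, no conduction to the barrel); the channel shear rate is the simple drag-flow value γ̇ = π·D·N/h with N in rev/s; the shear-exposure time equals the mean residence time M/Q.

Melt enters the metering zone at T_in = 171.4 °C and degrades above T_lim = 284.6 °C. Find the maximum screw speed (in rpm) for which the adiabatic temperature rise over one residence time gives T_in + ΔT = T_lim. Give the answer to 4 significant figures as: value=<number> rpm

Throughput in SI: Q_s = 87.4 kg/h ÷ 3600 s/h = 0.0242778 kg/s
t_res = M / Q_s = 10.82 ÷ 0.0242778 = 445.675 s
D = 59.8 mm = 0.0598 m;  h = 7.56 mm = 0.00756 m
ΔT_a = T_lim − T_in = 284.6 °C − 171.4 °C = 113.2 K
Invert ΔT = ηγ̇²t_res/(ρcp) for γ̇: γ̇_max² = ΔT_a ρ cp / (η t_res) = 113.2·1220·1645 / (1182·445.675) = 431.257 s⁻²
γ̇_max = sqrt(431.257) = 20.7667 s⁻¹
Solve γ̇ = πDN/h for N: N_max = γ̇_max·h/(π·D) = 20.7667 × 0.00756 / (π × 0.0598) = 0.835678 rev/s = 50.1407 rpm

value=50.14 rpm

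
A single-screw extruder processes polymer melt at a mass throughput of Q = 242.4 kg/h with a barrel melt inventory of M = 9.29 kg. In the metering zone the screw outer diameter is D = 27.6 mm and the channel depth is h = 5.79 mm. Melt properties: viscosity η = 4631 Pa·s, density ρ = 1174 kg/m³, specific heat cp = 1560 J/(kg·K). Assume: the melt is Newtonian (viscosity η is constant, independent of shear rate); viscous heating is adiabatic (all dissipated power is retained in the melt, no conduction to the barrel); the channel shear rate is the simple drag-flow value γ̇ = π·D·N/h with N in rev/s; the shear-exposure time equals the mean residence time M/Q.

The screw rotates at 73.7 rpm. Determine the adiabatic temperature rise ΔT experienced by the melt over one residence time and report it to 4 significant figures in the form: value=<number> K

Q_s = Q / 3600 = 242.4 / 3600 = 0.0673333 kg/s
t_res = M / Q_s = 9.29 / 0.0673333 = 137.97 s
Convert to SI: D = 0.0276 m, h = 0.00579 m, N = 73.7/60 = 1.22833 rev/s
γ̇ = π·D·N / h = π · 0.0276 · 1.22833 / 0.00579 = 18.3949 s⁻¹
ΔT = η·γ̇²·t_res / (ρ·cp) = 4631 · (18.3949)² · 137.97 / (1174 · 1560) = 118.049 K

value=118.0 K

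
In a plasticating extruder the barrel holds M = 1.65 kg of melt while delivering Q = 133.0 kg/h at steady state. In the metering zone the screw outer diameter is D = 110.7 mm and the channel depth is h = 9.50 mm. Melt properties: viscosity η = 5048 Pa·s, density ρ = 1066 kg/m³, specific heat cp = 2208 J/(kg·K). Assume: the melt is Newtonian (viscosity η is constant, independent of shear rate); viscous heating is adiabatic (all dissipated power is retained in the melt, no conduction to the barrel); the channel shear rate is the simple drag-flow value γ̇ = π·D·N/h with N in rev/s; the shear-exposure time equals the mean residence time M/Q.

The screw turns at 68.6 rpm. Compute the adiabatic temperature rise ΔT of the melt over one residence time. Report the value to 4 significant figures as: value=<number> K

Throughput in SI: Q_s = 133.0 kg/h ÷ 3600 s/h = 0.0369444 kg/s
t_res = M / Q_s = 1.65 / 0.0369444 = 44.6617 s
Geometry in metres: D = 110.7 mm → 0.1107 m, h = 9.50 mm → 0.0095 m; screw speed N = 68.6 rpm = 1.14333 rev/s
Shear rate: γ̇ = πDN/h = π·0.1107·1.14333/0.0095 = 41.8549 s⁻¹
ΔT = η·γ̇²·t_res / (ρ·cp) = 5048 · (41.8549)² · 44.6617 / (1066 · 2208) = 167.8 K

value=167.8 K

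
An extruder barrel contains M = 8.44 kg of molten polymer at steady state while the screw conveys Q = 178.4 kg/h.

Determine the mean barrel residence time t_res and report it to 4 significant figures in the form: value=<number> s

Convert throughput: Q = 178.4 kg/h = 178.4/3600 = 0.0495556 kg/s
Mean residence time: t_res = M/Q_s = 8.44 kg / 0.0495556 kg/s = 170.314 s

value=170.3 s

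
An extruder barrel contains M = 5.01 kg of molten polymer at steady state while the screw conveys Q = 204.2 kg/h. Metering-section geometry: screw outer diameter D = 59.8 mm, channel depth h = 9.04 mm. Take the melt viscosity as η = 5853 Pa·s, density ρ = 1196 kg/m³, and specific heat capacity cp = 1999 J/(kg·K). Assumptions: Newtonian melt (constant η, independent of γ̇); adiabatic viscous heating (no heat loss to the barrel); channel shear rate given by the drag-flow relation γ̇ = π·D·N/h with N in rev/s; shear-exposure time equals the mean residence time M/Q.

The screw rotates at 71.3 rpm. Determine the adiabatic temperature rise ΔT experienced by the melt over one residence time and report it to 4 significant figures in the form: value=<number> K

Throughput in SI: Q_s = 204.2 kg/h ÷ 3600 s/h = 0.0567222 kg/s
Mean residence time: t_res = M/Q_s = 5.01 kg / 0.0567222 kg/s = 88.3252 s
Geometry in metres: D = 59.8 mm → 0.0598 m, h = 9.04 mm → 0.00904 m; screw speed N = 71.3 rpm = 1.18833 rev/s
γ̇ = π D N / h = (π)(0.0598)(1.18833) / 0.00904 = 24.6957 s⁻¹
Adiabatic rise: ΔT = η γ̇² t_res / (ρ cp) = 5853·(24.6957)²·88.3252 / (1196·1999) = 131.875 K

value=131.9 K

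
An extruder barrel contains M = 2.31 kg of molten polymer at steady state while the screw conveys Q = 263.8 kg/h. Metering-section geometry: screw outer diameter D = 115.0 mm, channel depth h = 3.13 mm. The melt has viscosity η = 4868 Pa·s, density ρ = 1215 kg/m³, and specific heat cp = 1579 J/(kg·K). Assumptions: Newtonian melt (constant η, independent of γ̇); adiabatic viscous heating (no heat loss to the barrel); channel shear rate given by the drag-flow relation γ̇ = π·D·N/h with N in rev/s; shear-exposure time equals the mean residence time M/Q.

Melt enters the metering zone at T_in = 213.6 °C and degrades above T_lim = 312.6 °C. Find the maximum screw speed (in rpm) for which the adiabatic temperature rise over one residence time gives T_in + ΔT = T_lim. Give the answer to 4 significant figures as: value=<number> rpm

Throughput in SI: Q_s = 263.8 kg/h ÷ 3600 s/h = 0.0732778 kg/s
t_res = M / Q_s = 2.31 ÷ 0.0732778 = 31.5239 s
Geometry in SI: D = 115.0 mm → 0.115 m, h = 3.13 mm → 0.00313 m
ΔT_a = T_lim − T_in = 312.6 °C − 213.6 °C = 99 K
γ̇_max² = ΔT_a·ρ·cp/(η·t_res) = 99·1215·1579/(4868·31.5239) = 1237.67 s⁻²
Take the square root: γ̇_max = √(1237.67) = 35.1805 s⁻¹
N_max = γ̇_max h / (πD) = 35.1805·0.00313/(π·0.115) = 0.304788 rev/s → ×60 = 18.2873 rpm

value=18.29 rpm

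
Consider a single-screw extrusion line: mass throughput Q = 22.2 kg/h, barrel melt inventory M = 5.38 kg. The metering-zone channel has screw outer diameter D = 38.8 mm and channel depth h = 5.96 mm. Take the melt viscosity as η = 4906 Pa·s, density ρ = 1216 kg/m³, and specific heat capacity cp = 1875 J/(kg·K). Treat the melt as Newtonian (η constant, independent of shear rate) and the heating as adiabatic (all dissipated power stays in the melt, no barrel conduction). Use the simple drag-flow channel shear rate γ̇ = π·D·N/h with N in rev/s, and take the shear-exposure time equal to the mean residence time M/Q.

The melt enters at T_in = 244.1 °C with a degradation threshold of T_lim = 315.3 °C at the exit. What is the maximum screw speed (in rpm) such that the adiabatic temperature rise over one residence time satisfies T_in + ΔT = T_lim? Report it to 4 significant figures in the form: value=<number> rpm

value=18.07 rpm

Convert throughput: Q = 22.2 kg/h = 22.2/3600 = 0.00616667 kg/s
t_res = M / Q_s = 5.38 ÷ 0.00616667 = 872.432 s
D = 38.8 mm = 0.0388 m;  h = 5.96 mm = 0.00596 m
ΔT_a = T_lim − T_in = 315.3 − 244.1 = 71.2 K
γ̇_max² = ΔT_a·ρ·cp / (η·t_res) = [71.2 × 1216 × 1875] / [4906 × 872.432] = 37.9276 s⁻²
γ̇_max = sqrt(37.9276) = 6.15854 s⁻¹
Solve γ̇ = πDN/h for N: N_max = γ̇_max·h/(π·D) = 6.15854 × 0.00596 / (π × 0.0388) = 0.301122 rev/s = 18.0673 rpm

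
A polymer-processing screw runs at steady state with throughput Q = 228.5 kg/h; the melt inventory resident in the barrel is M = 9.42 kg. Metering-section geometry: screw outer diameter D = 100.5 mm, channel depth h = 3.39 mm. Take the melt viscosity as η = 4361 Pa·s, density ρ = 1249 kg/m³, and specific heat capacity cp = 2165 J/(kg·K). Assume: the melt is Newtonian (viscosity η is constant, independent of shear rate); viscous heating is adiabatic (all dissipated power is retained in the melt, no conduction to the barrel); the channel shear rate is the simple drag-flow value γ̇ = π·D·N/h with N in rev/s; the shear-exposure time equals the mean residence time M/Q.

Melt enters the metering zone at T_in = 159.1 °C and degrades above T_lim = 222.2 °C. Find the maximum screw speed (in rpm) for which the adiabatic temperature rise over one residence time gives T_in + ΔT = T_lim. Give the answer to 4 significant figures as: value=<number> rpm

value=10.46 rpm

Q_s = Q / 3600 = 228.5 / 3600 = 0.0634722 kg/s
t_res = M / Q_s = 9.42 ÷ 0.0634722 = 148.411 s
Convert to metres: D = 0.1005 m, h = 0.00339 m
ΔT_a = T_lim − T_in = 222.2 °C − 159.1 °C = 63.1 K
Invert ΔT = ηγ̇²t_res/(ρcp) for γ̇: γ̇_max² = ΔT_a ρ cp / (η t_res) = 63.1·1249·2165 / (4361·148.411) = 263.631 s⁻²
γ̇_max = sqrt(263.631) = 16.2367 s⁻¹
Solve γ̇ = πDN/h for N: N_max = γ̇_max·h/(π·D) = 16.2367 × 0.00339 / (π × 0.1005) = 0.174334 rev/s = 10.46 rpm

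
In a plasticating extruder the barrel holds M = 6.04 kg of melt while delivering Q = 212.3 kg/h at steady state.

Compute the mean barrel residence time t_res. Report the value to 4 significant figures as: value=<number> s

Convert throughput: Q = 212.3 kg/h = 212.3/3600 = 0.0589722 kg/s
t_res = M / Q_s = 6.04 ÷ 0.0589722 = 102.421 s

value=102.4 s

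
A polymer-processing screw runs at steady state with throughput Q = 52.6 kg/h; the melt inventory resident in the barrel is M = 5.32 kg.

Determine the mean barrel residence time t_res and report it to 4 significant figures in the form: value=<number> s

Convert throughput: Q = 52.6 kg/h = 52.6/3600 = 0.0146111 kg/s
t_res = M / Q_s = 5.32 / 0.0146111 = 364.106 s

value=364.1 s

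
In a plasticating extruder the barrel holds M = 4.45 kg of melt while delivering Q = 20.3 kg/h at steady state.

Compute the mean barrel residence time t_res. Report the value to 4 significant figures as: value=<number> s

Q_s = Q / 3600 = 20.3 / 3600 = 0.00563889 kg/s
Mean residence time: t_res = M/Q_s = 4.45 kg / 0.00563889 kg/s = 789.163 s

value=789.2 s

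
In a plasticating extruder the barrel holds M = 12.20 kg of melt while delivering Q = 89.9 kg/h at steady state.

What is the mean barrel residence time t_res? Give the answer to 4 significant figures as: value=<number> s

Q_s = Q / 3600 = 89.9 / 3600 = 0.0249722 kg/s
t_res = M / Q_s = 12.20 / 0.0249722 = 488.543 s

value=488.5 s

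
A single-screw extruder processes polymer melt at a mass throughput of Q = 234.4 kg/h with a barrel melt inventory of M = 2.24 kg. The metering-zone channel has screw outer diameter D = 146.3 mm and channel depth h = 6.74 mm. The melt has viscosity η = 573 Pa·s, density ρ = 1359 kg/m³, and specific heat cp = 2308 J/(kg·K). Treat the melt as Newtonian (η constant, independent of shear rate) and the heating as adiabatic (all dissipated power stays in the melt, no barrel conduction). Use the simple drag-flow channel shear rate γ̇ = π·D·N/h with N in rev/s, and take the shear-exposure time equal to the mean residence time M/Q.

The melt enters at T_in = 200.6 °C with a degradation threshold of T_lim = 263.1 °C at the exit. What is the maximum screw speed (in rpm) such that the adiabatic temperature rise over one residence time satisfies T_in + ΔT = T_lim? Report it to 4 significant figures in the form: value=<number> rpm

Throughput in SI: Q_s = 234.4 kg/h ÷ 3600 s/h = 0.0651111 kg/s
t_res = M / Q_s = 2.24 ÷ 0.0651111 = 34.4027 s
D = 146.3 mm = 0.1463 m;  h = 6.74 mm = 0.00674 m
ΔT_a = T_lim − T_in = 263.1 − 200.6 = 62.5 K
γ̇_max² = ΔT_a·ρ·cp/(η·t_res) = 62.5·1359·2308/(573·34.4027) = 9944.61 s⁻²
Take the square root: γ̇_max = √(9944.61) = 99.7227 s⁻¹
N_max = γ̇_max h / (πD) = 99.7227·0.00674/(π·0.1463) = 1.46238 rev/s → ×60 = 87.7427 rpm

value=87.74 rpm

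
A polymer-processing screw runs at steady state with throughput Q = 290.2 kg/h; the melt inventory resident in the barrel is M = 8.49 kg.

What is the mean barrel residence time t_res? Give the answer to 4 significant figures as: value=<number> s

Q_s = Q / 3600 = 290.2 / 3600 = 0.0806111 kg/s
t_res = M / Q_s = 8.49 / 0.0806111 = 105.32 s

value=105.3 s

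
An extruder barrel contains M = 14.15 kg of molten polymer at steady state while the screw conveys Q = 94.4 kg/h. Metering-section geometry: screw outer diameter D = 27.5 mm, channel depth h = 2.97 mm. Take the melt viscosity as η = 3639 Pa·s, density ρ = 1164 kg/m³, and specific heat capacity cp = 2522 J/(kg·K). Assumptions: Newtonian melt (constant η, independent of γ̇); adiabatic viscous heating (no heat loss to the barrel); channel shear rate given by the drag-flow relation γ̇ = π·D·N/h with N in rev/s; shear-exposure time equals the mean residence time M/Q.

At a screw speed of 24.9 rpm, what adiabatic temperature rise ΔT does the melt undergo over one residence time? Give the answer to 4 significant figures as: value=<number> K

Convert throughput: Q = 94.4 kg/h = 94.4/3600 = 0.0262222 kg/s
t_res = M / Q_s = 14.15 ÷ 0.0262222 = 539.619 s
Geometry in metres: D = 27.5 mm → 0.0275 m, h = 2.97 mm → 0.00297 m; screw speed N = 24.9 rpm = 0.415 rev/s
γ̇ = π·D·N / h = π · 0.0275 · 0.415 / 0.00297 = 12.0719 s⁻¹
ΔT = η·γ̇²·t_res/(ρ·cp) = [3639 × 12.0719² × 539.619] / [1164 × 2522] = 97.4809 K

value=97.48 K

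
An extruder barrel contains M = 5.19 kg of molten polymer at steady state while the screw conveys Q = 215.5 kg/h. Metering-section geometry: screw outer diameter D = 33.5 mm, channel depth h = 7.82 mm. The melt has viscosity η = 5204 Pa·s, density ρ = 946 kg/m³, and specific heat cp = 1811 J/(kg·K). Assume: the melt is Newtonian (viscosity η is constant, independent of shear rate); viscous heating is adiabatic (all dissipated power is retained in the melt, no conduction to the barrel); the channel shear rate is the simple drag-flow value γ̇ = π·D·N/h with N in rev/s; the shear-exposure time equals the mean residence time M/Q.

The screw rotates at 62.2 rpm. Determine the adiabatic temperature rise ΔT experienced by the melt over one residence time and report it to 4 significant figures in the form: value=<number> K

Q_s = Q / 3600 = 215.5 / 3600 = 0.0598611 kg/s
t_res = M / Q_s = 5.19 / 0.0598611 = 86.7007 s
D = 33.5 mm = 0.0335 m;  h = 7.82 mm = 0.00782 m;  N = 62.2 rpm / 60 = 1.03667 rev/s
Shear rate: γ̇ = πDN/h = π·0.0335·1.03667/0.00782 = 13.9517 s⁻¹
ΔT = η·γ̇²·t_res/(ρ·cp) = [5204 × 13.9517² × 86.7007] / [946 × 1811] = 51.263 K

value=51.26 K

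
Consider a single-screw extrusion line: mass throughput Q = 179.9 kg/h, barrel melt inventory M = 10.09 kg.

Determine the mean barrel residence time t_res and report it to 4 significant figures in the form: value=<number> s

Q_s = Q / 3600 = 179.9 / 3600 = 0.0499722 kg/s
Mean residence time: t_res = M/Q_s = 10.09 kg / 0.0499722 kg/s = 201.912 s

value=201.9 s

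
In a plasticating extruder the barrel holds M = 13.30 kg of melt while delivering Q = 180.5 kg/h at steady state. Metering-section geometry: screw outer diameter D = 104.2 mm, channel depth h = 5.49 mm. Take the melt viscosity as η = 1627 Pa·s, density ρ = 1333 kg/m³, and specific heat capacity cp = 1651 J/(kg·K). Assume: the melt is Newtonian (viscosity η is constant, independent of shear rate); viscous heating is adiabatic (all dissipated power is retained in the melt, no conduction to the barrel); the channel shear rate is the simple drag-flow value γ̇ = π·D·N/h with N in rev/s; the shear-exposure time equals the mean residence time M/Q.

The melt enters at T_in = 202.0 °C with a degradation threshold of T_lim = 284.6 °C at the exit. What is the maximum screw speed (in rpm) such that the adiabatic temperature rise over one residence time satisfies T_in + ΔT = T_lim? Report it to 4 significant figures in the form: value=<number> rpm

Throughput in SI: Q_s = 180.5 kg/h ÷ 3600 s/h = 0.0501389 kg/s
Mean residence time: t_res = M/Q_s = 13.30 kg / 0.0501389 kg/s = 265.263 s
Geometry in SI: D = 104.2 mm → 0.1042 m, h = 5.49 mm → 0.00549 m
Allowable rise: ΔT_a = T_lim − T_in = 284.6 − 202.0 = 82.6 K
Invert ΔT = ηγ̇²t_res/(ρcp) for γ̇: γ̇_max² = ΔT_a ρ cp / (η t_res) = 82.6·1333·1651 / (1627·265.263) = 421.204 s⁻²
γ̇_max = √421.204 = 20.5233 s⁻¹
N_max = γ̇_max h / (πD) = 20.5233·0.00549/(π·0.1042) = 0.344192 rev/s → ×60 = 20.6515 rpm

value=20.65 rpm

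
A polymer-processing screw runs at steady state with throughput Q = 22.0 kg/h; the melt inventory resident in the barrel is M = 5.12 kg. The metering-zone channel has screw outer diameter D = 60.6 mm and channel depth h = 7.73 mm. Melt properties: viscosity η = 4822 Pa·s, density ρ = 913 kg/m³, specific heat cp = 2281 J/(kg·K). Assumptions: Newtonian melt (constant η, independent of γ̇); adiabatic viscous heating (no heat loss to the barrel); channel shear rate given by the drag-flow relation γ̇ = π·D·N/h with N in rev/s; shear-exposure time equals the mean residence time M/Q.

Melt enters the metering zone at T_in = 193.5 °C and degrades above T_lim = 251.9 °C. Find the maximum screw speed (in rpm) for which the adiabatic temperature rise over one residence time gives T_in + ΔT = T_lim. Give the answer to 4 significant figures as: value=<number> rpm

value=13.37 rpm

Convert throughput: Q = 22.0 kg/h = 22.0/3600 = 0.00611111 kg/s
t_res = M / Q_s = 5.12 / 0.00611111 = 837.818 s
Convert to metres: D = 0.0606 m, h = 0.00773 m
ΔT_a = T_lim − T_in = 251.9 °C − 193.5 °C = 58.4 K
γ̇_max² = ΔT_a·ρ·cp/(η·t_res) = 58.4·913·2281/(4822·837.818) = 30.1045 s⁻²
γ̇_max = sqrt(30.1045) = 5.48676 s⁻¹
N_max = γ̇_max h / (πD) = 5.48676·0.00773/(π·0.0606) = 0.222778 rev/s → ×60 = 13.3667 rpm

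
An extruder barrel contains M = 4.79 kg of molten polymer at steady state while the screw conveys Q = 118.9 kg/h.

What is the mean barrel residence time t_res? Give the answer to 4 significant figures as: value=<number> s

Convert throughput: Q = 118.9 kg/h = 118.9/3600 = 0.0330278 kg/s
t_res = M / Q_s = 4.79 / 0.0330278 = 145.029 s

value=145.0 s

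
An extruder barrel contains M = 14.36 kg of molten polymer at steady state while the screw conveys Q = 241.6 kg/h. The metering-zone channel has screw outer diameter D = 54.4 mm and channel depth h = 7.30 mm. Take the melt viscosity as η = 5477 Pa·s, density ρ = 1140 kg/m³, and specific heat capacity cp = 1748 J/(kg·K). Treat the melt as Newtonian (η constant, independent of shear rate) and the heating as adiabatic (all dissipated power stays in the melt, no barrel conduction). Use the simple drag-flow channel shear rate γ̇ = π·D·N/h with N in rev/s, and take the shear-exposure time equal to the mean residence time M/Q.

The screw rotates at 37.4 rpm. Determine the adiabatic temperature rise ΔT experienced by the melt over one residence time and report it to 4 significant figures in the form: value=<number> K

Throughput in SI: Q_s = 241.6 kg/h ÷ 3600 s/h = 0.0671111 kg/s
t_res = M / Q_s = 14.36 ÷ 0.0671111 = 213.974 s
Convert to SI: D = 0.0544 m, h = 0.0073 m, N = 37.4/60 = 0.623333 rev/s
γ̇ = π·D·N / h = π · 0.0544 · 0.623333 / 0.0073 = 14.5931 s⁻¹
ΔT = η·γ̇²·t_res / (ρ·cp) = 5477 · (14.5931)² · 213.974 / (1140 · 1748) = 125.242 K

value=125.2 K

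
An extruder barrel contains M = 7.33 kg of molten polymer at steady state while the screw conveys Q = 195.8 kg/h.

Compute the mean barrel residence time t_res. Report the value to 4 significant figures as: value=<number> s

value=134.8 s

Throughput in SI: Q_s = 195.8 kg/h ÷ 3600 s/h = 0.0543889 kg/s
t_res = M / Q_s = 7.33 ÷ 0.0543889 = 134.77 s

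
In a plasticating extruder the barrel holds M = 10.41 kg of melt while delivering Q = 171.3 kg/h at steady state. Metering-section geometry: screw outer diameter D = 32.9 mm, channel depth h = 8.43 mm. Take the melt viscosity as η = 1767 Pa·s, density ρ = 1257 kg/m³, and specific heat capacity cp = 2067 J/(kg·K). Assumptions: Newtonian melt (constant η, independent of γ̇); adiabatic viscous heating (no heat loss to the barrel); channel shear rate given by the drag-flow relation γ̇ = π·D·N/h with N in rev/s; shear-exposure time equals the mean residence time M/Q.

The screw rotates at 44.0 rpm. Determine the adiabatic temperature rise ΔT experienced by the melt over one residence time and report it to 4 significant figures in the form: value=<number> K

value=12.03 K

Convert throughput: Q = 171.3 kg/h = 171.3/3600 = 0.0475833 kg/s
t_res = M / Q_s = 10.41 ÷ 0.0475833 = 218.774 s
Convert to SI: D = 0.0329 m, h = 0.00843 m, N = 44.0/60 = 0.733333 rev/s
γ̇ = π·D·N / h = π · 0.0329 · 0.733333 / 0.00843 = 8.99124 s⁻¹
ΔT = η·γ̇²·t_res/(ρ·cp) = [1767 × 8.99124² × 218.774] / [1257 × 2067] = 12.0281 K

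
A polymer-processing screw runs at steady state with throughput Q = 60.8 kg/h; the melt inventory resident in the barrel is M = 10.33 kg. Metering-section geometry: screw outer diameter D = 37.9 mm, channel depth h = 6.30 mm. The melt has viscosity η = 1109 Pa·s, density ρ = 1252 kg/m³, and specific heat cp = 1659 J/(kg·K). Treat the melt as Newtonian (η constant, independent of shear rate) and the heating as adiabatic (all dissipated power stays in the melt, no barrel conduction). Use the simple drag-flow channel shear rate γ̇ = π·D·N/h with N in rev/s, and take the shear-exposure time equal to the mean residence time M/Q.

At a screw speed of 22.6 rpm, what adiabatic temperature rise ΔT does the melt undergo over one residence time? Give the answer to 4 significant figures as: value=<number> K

value=16.55 K

Convert throughput: Q = 60.8 kg/h = 60.8/3600 = 0.0168889 kg/s
t_res = M / Q_s = 10.33 ÷ 0.0168889 = 611.645 s
Convert to SI: D = 0.0379 m, h = 0.0063 m, N = 22.6/60 = 0.376667 rev/s
Shear rate: γ̇ = πDN/h = π·0.0379·0.376667/0.0063 = 7.11878 s⁻¹
ΔT = η·γ̇²·t_res/(ρ·cp) = [1109 × 7.11878² × 611.645] / [1252 × 1659] = 16.5498 K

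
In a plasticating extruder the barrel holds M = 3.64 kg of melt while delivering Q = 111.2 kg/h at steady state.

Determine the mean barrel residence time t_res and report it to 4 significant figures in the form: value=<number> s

Throughput in SI: Q_s = 111.2 kg/h ÷ 3600 s/h = 0.0308889 kg/s
Mean residence time: t_res = M/Q_s = 3.64 kg / 0.0308889 kg/s = 117.842 s

value=117.8 s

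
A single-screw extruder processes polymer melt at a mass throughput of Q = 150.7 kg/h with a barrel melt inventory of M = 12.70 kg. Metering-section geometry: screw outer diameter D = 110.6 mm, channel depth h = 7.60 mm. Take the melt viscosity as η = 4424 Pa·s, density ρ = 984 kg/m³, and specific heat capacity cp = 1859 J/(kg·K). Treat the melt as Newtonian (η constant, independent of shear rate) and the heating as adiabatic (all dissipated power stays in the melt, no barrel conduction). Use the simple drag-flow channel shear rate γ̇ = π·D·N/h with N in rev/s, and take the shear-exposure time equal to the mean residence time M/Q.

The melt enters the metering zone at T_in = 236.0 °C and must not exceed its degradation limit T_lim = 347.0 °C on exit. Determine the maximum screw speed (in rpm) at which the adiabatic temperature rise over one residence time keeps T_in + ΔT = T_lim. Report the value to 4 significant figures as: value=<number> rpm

Q_s = Q / 3600 = 150.7 / 3600 = 0.0418611 kg/s
Mean residence time: t_res = M/Q_s = 12.70 kg / 0.0418611 kg/s = 303.384 s
D = 110.6 mm = 0.1106 m;  h = 7.60 mm = 0.0076 m
ΔT_a = T_lim − T_in = 347.0 − 236.0 = 111 K
γ̇_max² = ΔT_a·ρ·cp/(η·t_res) = 111·984·1859/(4424·303.384) = 151.283 s⁻²
Take the square root: γ̇_max = √(151.283) = 12.2997 s⁻¹
N_max = γ̇_max h / (πD) = 12.2997·0.0076/(π·0.1106) = 0.269032 rev/s → ×60 = 16.1419 rpm

value=16.14 rpm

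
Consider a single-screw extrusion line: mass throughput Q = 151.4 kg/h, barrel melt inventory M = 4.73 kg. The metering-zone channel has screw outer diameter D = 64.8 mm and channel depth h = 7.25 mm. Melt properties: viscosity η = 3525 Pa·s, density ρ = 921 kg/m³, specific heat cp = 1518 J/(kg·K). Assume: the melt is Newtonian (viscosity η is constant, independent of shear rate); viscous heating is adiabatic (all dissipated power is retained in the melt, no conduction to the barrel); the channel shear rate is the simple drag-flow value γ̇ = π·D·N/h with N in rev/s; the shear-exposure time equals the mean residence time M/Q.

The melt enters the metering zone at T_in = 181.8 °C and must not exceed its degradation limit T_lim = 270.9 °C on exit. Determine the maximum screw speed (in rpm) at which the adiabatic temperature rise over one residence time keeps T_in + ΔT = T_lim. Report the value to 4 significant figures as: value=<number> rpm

value=37.88 rpm

Q_s = Q / 3600 = 151.4 / 3600 = 0.0420556 kg/s
Mean residence time: t_res = M/Q_s = 4.73 kg / 0.0420556 kg/s = 112.47 s
Convert to metres: D = 0.0648 m, h = 0.00725 m
ΔT_a = T_lim − T_in = 270.9 − 181.8 = 89.1 K
γ̇_max² = ΔT_a·ρ·cp/(η·t_res) = 89.1·921·1518/(3525·112.47) = 314.204 s⁻²
Take the square root: γ̇_max = √(314.204) = 17.7258 s⁻¹
N_max = γ̇_max·h / (π·D) = 17.7258 · 0.00725 / (π · 0.0648) = 0.631276 rev/s = 37.8766 rpm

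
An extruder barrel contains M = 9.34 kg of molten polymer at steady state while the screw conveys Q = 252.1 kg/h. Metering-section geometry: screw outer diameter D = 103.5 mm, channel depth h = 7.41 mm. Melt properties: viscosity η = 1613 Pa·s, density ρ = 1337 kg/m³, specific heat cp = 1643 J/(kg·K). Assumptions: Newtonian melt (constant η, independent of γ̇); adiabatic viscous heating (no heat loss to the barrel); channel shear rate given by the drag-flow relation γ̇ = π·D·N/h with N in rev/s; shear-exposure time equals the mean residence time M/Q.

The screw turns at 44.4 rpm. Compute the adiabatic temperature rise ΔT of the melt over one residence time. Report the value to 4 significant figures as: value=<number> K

value=103.3 K

Q_s = Q / 3600 = 252.1 / 3600 = 0.0700278 kg/s
Mean residence time: t_res = M/Q_s = 9.34 kg / 0.0700278 kg/s = 133.376 s
Convert to SI: D = 0.1035 m, h = 0.00741 m, N = 44.4/60 = 0.74 rev/s
γ̇ = π D N / h = (π)(0.1035)(0.74) / 0.00741 = 32.4716 s⁻¹
Adiabatic rise: ΔT = η γ̇² t_res / (ρ cp) = 1613·(32.4716)²·133.376 / (1337·1643) = 103.264 K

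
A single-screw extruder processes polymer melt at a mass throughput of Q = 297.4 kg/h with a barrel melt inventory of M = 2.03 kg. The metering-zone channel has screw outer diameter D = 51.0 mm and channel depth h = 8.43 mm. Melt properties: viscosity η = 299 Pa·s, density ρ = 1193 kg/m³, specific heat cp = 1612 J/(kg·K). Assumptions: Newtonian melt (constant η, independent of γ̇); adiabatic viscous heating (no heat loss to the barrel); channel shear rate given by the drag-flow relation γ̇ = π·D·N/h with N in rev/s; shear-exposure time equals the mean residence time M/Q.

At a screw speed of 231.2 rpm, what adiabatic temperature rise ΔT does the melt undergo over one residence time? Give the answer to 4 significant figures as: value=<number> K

value=20.49 K

Q_s = Q / 3600 = 297.4 / 3600 = 0.0826111 kg/s
t_res = M / Q_s = 2.03 ÷ 0.0826111 = 24.573 s
D = 51.0 mm = 0.051 m;  h = 8.43 mm = 0.00843 m;  N = 231.2 rpm / 60 = 3.85333 rev/s
Shear rate: γ̇ = πDN/h = π·0.051·3.85333/0.00843 = 73.2367 s⁻¹
Adiabatic rise: ΔT = η γ̇² t_res / (ρ cp) = 299·(73.2367)²·24.573 / (1193·1612) = 20.4919 K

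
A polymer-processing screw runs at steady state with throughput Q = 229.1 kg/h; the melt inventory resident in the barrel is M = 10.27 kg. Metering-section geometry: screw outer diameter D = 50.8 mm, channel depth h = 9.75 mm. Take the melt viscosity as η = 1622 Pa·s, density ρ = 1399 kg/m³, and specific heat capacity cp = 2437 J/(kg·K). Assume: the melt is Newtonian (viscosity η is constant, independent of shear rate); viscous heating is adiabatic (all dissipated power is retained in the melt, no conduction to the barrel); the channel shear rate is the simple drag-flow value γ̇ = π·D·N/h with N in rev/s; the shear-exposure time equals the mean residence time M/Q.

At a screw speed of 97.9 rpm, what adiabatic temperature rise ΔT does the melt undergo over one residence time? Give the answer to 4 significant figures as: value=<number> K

Convert throughput: Q = 229.1 kg/h = 229.1/3600 = 0.0636389 kg/s
t_res = M / Q_s = 10.27 ÷ 0.0636389 = 161.379 s
Convert to SI: D = 0.0508 m, h = 0.00975 m, N = 97.9/60 = 1.63167 rev/s
γ̇ = π D N / h = (π)(0.0508)(1.63167) / 0.00975 = 26.7079 s⁻¹
ΔT = η·γ̇²·t_res / (ρ·cp) = 1622 · (26.7079)² · 161.379 / (1399 · 2437) = 54.7654 K

value=54.77 K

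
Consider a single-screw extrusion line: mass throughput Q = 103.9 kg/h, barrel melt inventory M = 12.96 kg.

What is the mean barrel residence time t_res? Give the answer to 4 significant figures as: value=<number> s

value=449.0 s

Convert throughput: Q = 103.9 kg/h = 103.9/3600 = 0.0288611 kg/s
Mean residence time: t_res = M/Q_s = 12.96 kg / 0.0288611 kg/s = 449.047 s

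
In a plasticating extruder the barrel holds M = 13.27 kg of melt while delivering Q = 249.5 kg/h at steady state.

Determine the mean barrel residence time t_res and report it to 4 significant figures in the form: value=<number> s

value=191.5 s

Q_s = Q / 3600 = 249.5 / 3600 = 0.0693056 kg/s
t_res = M / Q_s = 13.27 ÷ 0.0693056 = 191.471 s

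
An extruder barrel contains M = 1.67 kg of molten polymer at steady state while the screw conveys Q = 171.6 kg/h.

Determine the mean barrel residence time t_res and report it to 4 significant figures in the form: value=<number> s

value=35.03 s

Convert throughput: Q = 171.6 kg/h = 171.6/3600 = 0.0476667 kg/s
Mean residence time: t_res = M/Q_s = 1.67 kg / 0.0476667 kg/s = 35.035 s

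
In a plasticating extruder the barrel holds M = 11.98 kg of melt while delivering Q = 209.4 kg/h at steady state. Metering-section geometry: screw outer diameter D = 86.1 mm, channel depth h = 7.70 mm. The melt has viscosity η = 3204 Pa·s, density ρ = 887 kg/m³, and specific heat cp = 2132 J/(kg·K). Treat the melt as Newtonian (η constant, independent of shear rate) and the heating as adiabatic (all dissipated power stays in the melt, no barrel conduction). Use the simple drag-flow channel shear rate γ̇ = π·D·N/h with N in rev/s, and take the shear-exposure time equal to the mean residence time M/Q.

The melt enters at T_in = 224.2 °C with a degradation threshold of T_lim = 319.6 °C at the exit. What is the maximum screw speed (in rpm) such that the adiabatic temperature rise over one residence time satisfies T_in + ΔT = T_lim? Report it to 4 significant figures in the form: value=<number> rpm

Throughput in SI: Q_s = 209.4 kg/h ÷ 3600 s/h = 0.0581667 kg/s
t_res = M / Q_s = 11.98 ÷ 0.0581667 = 205.96 s
D = 86.1 mm = 0.0861 m;  h = 7.70 mm = 0.0077 m
ΔT_a = T_lim − T_in = 319.6 − 224.2 = 95.4 K
γ̇_max² = ΔT_a·ρ·cp / (η·t_res) = [95.4 × 887 × 2132] / [3204 × 205.96] = 273.391 s⁻²
γ̇_max = √273.391 = 16.5345 s⁻¹
N_max = γ̇_max h / (πD) = 16.5345·0.0077/(π·0.0861) = 0.470684 rev/s → ×60 = 28.2411 rpm

value=28.24 rpm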